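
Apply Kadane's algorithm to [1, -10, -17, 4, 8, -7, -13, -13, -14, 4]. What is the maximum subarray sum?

Using Kadane's algorithm on [1, -10, -17, 4, 8, -7, -13, -13, -14, 4]:

Scanning through the array:
Position 1 (value -10): max_ending_here = -9, max_so_far = 1
Position 2 (value -17): max_ending_here = -17, max_so_far = 1
Position 3 (value 4): max_ending_here = 4, max_so_far = 4
Position 4 (value 8): max_ending_here = 12, max_so_far = 12
Position 5 (value -7): max_ending_here = 5, max_so_far = 12
Position 6 (value -13): max_ending_here = -8, max_so_far = 12
Position 7 (value -13): max_ending_here = -13, max_so_far = 12
Position 8 (value -14): max_ending_here = -14, max_so_far = 12
Position 9 (value 4): max_ending_here = 4, max_so_far = 12

Maximum subarray: [4, 8]
Maximum sum: 12

The maximum subarray is [4, 8] with sum 12. This subarray runs from index 3 to index 4.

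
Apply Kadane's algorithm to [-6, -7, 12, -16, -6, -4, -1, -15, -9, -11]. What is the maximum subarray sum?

Using Kadane's algorithm on [-6, -7, 12, -16, -6, -4, -1, -15, -9, -11]:

Scanning through the array:
Position 1 (value -7): max_ending_here = -7, max_so_far = -6
Position 2 (value 12): max_ending_here = 12, max_so_far = 12
Position 3 (value -16): max_ending_here = -4, max_so_far = 12
Position 4 (value -6): max_ending_here = -6, max_so_far = 12
Position 5 (value -4): max_ending_here = -4, max_so_far = 12
Position 6 (value -1): max_ending_here = -1, max_so_far = 12
Position 7 (value -15): max_ending_here = -15, max_so_far = 12
Position 8 (value -9): max_ending_here = -9, max_so_far = 12
Position 9 (value -11): max_ending_here = -11, max_so_far = 12

Maximum subarray: [12]
Maximum sum: 12

The maximum subarray is [12] with sum 12. This subarray runs from index 2 to index 2.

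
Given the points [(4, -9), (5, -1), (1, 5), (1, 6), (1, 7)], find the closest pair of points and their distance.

Computing all pairwise distances among 5 points:

d((4, -9), (5, -1)) = 8.0623
d((4, -9), (1, 5)) = 14.3178
d((4, -9), (1, 6)) = 15.2971
d((4, -9), (1, 7)) = 16.2788
d((5, -1), (1, 5)) = 7.2111
d((5, -1), (1, 6)) = 8.0623
d((5, -1), (1, 7)) = 8.9443
d((1, 5), (1, 6)) = 1.0 <-- minimum
d((1, 5), (1, 7)) = 2.0
d((1, 6), (1, 7)) = 1.0 <-- minimum

Minimum distance: 1.0 (tie among 2 pairs: (1, 5) and (1, 6); (1, 6) and (1, 7))

The minimum Euclidean distance is 1.0. There is a tie: 2 pairs achieve this minimum — (1, 5) and (1, 6); (1, 6) and (1, 7). Any of these is a valid closest pair. For 5 points, brute-force pairwise comparison is shown above. For large n, the divide-and-conquer algorithm (sort by x, recurse on halves, check the dividing strip) achieves O(n log n).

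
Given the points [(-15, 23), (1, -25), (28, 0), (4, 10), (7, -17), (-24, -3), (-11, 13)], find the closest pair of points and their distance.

Computing all pairwise distances among 7 points:

d((-15, 23), (1, -25)) = 50.5964
d((-15, 23), (28, 0)) = 48.7647
d((-15, 23), (4, 10)) = 23.0217
d((-15, 23), (7, -17)) = 45.6508
d((-15, 23), (-24, -3)) = 27.5136
d((-15, 23), (-11, 13)) = 10.7703
d((1, -25), (28, 0)) = 36.7967
d((1, -25), (4, 10)) = 35.1283
d((1, -25), (7, -17)) = 10.0 <-- minimum
d((1, -25), (-24, -3)) = 33.3017
d((1, -25), (-11, 13)) = 39.8497
d((28, 0), (4, 10)) = 26.0
d((28, 0), (7, -17)) = 27.0185
d((28, 0), (-24, -3)) = 52.0865
d((28, 0), (-11, 13)) = 41.1096
d((4, 10), (7, -17)) = 27.1662
d((4, 10), (-24, -3)) = 30.8707
d((4, 10), (-11, 13)) = 15.2971
d((7, -17), (-24, -3)) = 34.0147
d((7, -17), (-11, 13)) = 34.9857
d((-24, -3), (-11, 13)) = 20.6155

Closest pair: (1, -25) and (7, -17) with distance 10.0

The closest pair is (1, -25) and (7, -17) with Euclidean distance 10.0. For 7 points, brute-force pairwise comparison is shown above. For large n, the divide-and-conquer algorithm (sort by x, recurse on halves, check the dividing strip) achieves O(n log n).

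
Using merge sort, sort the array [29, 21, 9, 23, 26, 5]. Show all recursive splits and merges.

Merge sort trace:

Split: [29, 21, 9, 23, 26, 5] -> [29, 21, 9] and [23, 26, 5]
  Split: [29, 21, 9] -> [29] and [21, 9]
    Split: [21, 9] -> [21] and [9]
    Merge: [21] + [9] -> [9, 21]
  Merge: [29] + [9, 21] -> [9, 21, 29]
  Split: [23, 26, 5] -> [23] and [26, 5]
    Split: [26, 5] -> [26] and [5]
    Merge: [26] + [5] -> [5, 26]
  Merge: [23] + [5, 26] -> [5, 23, 26]
Merge: [9, 21, 29] + [5, 23, 26] -> [5, 9, 21, 23, 26, 29]

Final sorted array: [5, 9, 21, 23, 26, 29]

The merge sort proceeds by recursively splitting the array and merging sorted halves.
After all merges, the sorted array is [5, 9, 21, 23, 26, 29].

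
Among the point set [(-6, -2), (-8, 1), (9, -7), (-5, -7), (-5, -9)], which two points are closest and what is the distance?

Computing all pairwise distances among 5 points:

d((-6, -2), (-8, 1)) = 3.6056
d((-6, -2), (9, -7)) = 15.8114
d((-6, -2), (-5, -7)) = 5.099
d((-6, -2), (-5, -9)) = 7.0711
d((-8, 1), (9, -7)) = 18.7883
d((-8, 1), (-5, -7)) = 8.544
d((-8, 1), (-5, -9)) = 10.4403
d((9, -7), (-5, -7)) = 14.0
d((9, -7), (-5, -9)) = 14.1421
d((-5, -7), (-5, -9)) = 2.0 <-- minimum

Closest pair: (-5, -7) and (-5, -9) with distance 2.0

The closest pair is (-5, -7) and (-5, -9) with Euclidean distance 2.0. For 5 points, brute-force pairwise comparison is shown above. For large n, the divide-and-conquer algorithm (sort by x, recurse on halves, check the dividing strip) achieves O(n log n).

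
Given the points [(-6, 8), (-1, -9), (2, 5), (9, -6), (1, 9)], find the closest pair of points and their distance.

Computing all pairwise distances among 5 points:

d((-6, 8), (-1, -9)) = 17.72
d((-6, 8), (2, 5)) = 8.544
d((-6, 8), (9, -6)) = 20.5183
d((-6, 8), (1, 9)) = 7.0711
d((-1, -9), (2, 5)) = 14.3178
d((-1, -9), (9, -6)) = 10.4403
d((-1, -9), (1, 9)) = 18.1108
d((2, 5), (9, -6)) = 13.0384
d((2, 5), (1, 9)) = 4.1231 <-- minimum
d((9, -6), (1, 9)) = 17.0

Closest pair: (2, 5) and (1, 9) with distance 4.1231

The closest pair is (2, 5) and (1, 9) with Euclidean distance 4.1231. For 5 points, brute-force pairwise comparison is shown above. For large n, the divide-and-conquer algorithm (sort by x, recurse on halves, check the dividing strip) achieves O(n log n).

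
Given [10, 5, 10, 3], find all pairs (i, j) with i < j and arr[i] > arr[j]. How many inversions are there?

Finding inversions in [10, 5, 10, 3]:

(0, 1): arr[0]=10 > arr[1]=5
(0, 3): arr[0]=10 > arr[3]=3
(1, 3): arr[1]=5 > arr[3]=3
(2, 3): arr[2]=10 > arr[3]=3

Total inversions: 4

The array has 4 inversion(s): (0,1), (0,3), (1,3), (2,3). Each pair (i,j) satisfies i < j and arr[i] > arr[j].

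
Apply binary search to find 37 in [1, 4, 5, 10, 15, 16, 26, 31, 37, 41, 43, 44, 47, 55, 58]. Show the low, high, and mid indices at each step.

Binary search for 37 in [1, 4, 5, 10, 15, 16, 26, 31, 37, 41, 43, 44, 47, 55, 58]:

lo=0, hi=14, mid=7, arr[mid]=31 -> 31 < 37, search right half
lo=8, hi=14, mid=11, arr[mid]=44 -> 44 > 37, search left half
lo=8, hi=10, mid=9, arr[mid]=41 -> 41 > 37, search left half
lo=8, hi=8, mid=8, arr[mid]=37 -> Found target at index 8!

Binary search finds 37 at index 8 after 4 comparisons. The search repeatedly halves the search space by comparing with the middle element.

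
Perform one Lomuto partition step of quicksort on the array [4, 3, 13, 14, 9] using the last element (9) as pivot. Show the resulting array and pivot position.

Lomuto partition with pivot = 9:

Initial array: [4, 3, 13, 14, 9]

arr[0]=4 <= 9: swap with position 0, array becomes [4, 3, 13, 14, 9]
arr[1]=3 <= 9: swap with position 1, array becomes [4, 3, 13, 14, 9]
arr[2]=13 > 9: no swap
arr[3]=14 > 9: no swap

Place pivot at position 2: [4, 3, 9, 14, 13]
Pivot position: 2

After partitioning with pivot 9, the array becomes [4, 3, 9, 14, 13]. The pivot is placed at index 2. All elements to the left of the pivot are <= 9, and all elements to the right are > 9.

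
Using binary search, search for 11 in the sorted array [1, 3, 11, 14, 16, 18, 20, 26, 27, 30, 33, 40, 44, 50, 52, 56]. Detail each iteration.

Binary search for 11 in [1, 3, 11, 14, 16, 18, 20, 26, 27, 30, 33, 40, 44, 50, 52, 56]:

lo=0, hi=15, mid=7, arr[mid]=26 -> 26 > 11, search left half
lo=0, hi=6, mid=3, arr[mid]=14 -> 14 > 11, search left half
lo=0, hi=2, mid=1, arr[mid]=3 -> 3 < 11, search right half
lo=2, hi=2, mid=2, arr[mid]=11 -> Found target at index 2!

Binary search finds 11 at index 2 after 4 comparisons. The search repeatedly halves the search space by comparing with the middle element.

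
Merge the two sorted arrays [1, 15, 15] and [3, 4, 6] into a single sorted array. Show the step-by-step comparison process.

Merging process:

Compare 1 vs 3: take 1 from left. Merged: [1]
Compare 15 vs 3: take 3 from right. Merged: [1, 3]
Compare 15 vs 4: take 4 from right. Merged: [1, 3, 4]
Compare 15 vs 6: take 6 from right. Merged: [1, 3, 4, 6]
Append remaining from left: [15, 15]. Merged: [1, 3, 4, 6, 15, 15]

Final merged array: [1, 3, 4, 6, 15, 15]
Total comparisons: 4

The merged array is [1, 3, 4, 6, 15, 15], requiring 4 comparisons. The merge step runs in O(n) time where n is the total number of elements.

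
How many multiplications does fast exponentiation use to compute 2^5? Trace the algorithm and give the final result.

Computing 2^5 by squaring (build up from 2^1; each line after the first costs one multiplication):

2^1 = 2
2^2 = (2^1)^2 = 2^2 = 4
2^4 = (2^2)^2 = 4^2 = 16
2^5 = 2 * 2^4 = 2 * 16 = 32

Result: 32
Multiplications needed: 3 (3 lines after 2^1)

2^5 = 32. Using exponentiation by squaring, this requires 3 multiplications. The key idea: if the exponent is even, square the half-power; if odd, multiply by the base once.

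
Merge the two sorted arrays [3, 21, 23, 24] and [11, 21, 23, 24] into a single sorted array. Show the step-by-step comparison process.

Merging process:

Compare 3 vs 11: take 3 from left. Merged: [3]
Compare 21 vs 11: take 11 from right. Merged: [3, 11]
Compare 21 vs 21: take 21 from left. Merged: [3, 11, 21]
Compare 23 vs 21: take 21 from right. Merged: [3, 11, 21, 21]
Compare 23 vs 23: take 23 from left. Merged: [3, 11, 21, 21, 23]
Compare 24 vs 23: take 23 from right. Merged: [3, 11, 21, 21, 23, 23]
Compare 24 vs 24: take 24 from left. Merged: [3, 11, 21, 21, 23, 23, 24]
Append remaining from right: [24]. Merged: [3, 11, 21, 21, 23, 23, 24, 24]

Final merged array: [3, 11, 21, 21, 23, 23, 24, 24]
Total comparisons: 7

The merged array is [3, 11, 21, 21, 23, 23, 24, 24], requiring 7 comparisons. The merge step runs in O(n) time where n is the total number of elements.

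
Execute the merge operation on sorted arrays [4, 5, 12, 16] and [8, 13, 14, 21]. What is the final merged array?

Merging process:

Compare 4 vs 8: take 4 from left. Merged: [4]
Compare 5 vs 8: take 5 from left. Merged: [4, 5]
Compare 12 vs 8: take 8 from right. Merged: [4, 5, 8]
Compare 12 vs 13: take 12 from left. Merged: [4, 5, 8, 12]
Compare 16 vs 13: take 13 from right. Merged: [4, 5, 8, 12, 13]
Compare 16 vs 14: take 14 from right. Merged: [4, 5, 8, 12, 13, 14]
Compare 16 vs 21: take 16 from left. Merged: [4, 5, 8, 12, 13, 14, 16]
Append remaining from right: [21]. Merged: [4, 5, 8, 12, 13, 14, 16, 21]

Final merged array: [4, 5, 8, 12, 13, 14, 16, 21]
Total comparisons: 7

The merged array is [4, 5, 8, 12, 13, 14, 16, 21], requiring 7 comparisons. The merge step runs in O(n) time where n is the total number of elements.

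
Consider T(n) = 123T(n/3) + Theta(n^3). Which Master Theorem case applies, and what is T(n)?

Master Theorem for T(n) = 123T(n/3) + O(n^3):

a = 123, b = 3, c = 3
log_b(a) = log_3(123) = 4.3802

Case 1: c = 3 < log_3(123) = 4.3802
T(n) = O(n^(log_3 123))

For T(n) = 123T(n/3) + O(n^3): log_3(123) = 4.3802. This is Case 1 of the Master Theorem (c < log_b(a), work dominated by leaves), giving O(n^(log_3 123)).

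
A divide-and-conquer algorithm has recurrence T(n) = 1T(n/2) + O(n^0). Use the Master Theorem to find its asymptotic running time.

Master Theorem for T(n) = 1T(n/2) + O(n^0):

a = 1, b = 2, c = 0
log_b(a) = log_2(1) = 0.0000

Case 2: c = 0 = log_2(1) = 0.0000
T(n) = O(n^0 log n) = O(log n)

For T(n) = 1T(n/2) + O(n^0): log_2(1) = 0.0000. This is Case 2 of the Master Theorem (c = log_b(a), equal work at all levels), giving O(log n).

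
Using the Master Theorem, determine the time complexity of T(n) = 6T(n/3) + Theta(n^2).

Master Theorem for T(n) = 6T(n/3) + O(n^2):

a = 6, b = 3, c = 2
log_b(a) = log_3(6) = 1.6309

Case 3: c = 2 > log_3(6) = 1.6309
T(n) = O(n^2) = O(n^2)

For T(n) = 6T(n/3) + O(n^2): log_3(6) = 1.6309. This is Case 3 of the Master Theorem (c > log_b(a), work dominated by root), giving O(n^2).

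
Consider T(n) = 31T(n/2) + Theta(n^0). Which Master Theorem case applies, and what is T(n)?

Master Theorem for T(n) = 31T(n/2) + O(n^0):

a = 31, b = 2, c = 0
log_b(a) = log_2(31) = 4.9542

Case 1: c = 0 < log_2(31) = 4.9542
T(n) = O(n^(log_2 31))

For T(n) = 31T(n/2) + O(n^0): log_2(31) = 4.9542. This is Case 1 of the Master Theorem (c < log_b(a), work dominated by leaves), giving O(n^(log_2 31)).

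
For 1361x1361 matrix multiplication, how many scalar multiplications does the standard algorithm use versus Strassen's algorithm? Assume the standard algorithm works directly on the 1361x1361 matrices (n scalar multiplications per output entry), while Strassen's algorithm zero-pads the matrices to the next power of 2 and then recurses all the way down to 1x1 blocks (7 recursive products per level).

Matrix multiplication for 1361x1361 matrices:

Strassen's algorithm requires power-of-2 dimensions. Pad 1361x1361 to 2048x2048 (next power of 2).

Standard algorithm: 1361^3 = 2521008881 multiplications
Strassen's algorithm: 7^(log2(2048)) = 7^11 = 1977326743 multiplications
Savings: 2521008881 - 1977326743 = 543682138 multiplications

Standard: 2521008881 multiplications (1361^3). Strassen: 1977326743 multiplications (7^11, after padding to 2048x2048). Strassen reduces 8 recursive multiplications to 7 at each level.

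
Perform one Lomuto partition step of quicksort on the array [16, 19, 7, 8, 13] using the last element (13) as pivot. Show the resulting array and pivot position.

Lomuto partition with pivot = 13:

Initial array: [16, 19, 7, 8, 13]

arr[0]=16 > 13: no swap
arr[1]=19 > 13: no swap
arr[2]=7 <= 13: swap with position 0, array becomes [7, 19, 16, 8, 13]
arr[3]=8 <= 13: swap with position 1, array becomes [7, 8, 16, 19, 13]

Place pivot at position 2: [7, 8, 13, 19, 16]
Pivot position: 2

After partitioning with pivot 13, the array becomes [7, 8, 13, 19, 16]. The pivot is placed at index 2. All elements to the left of the pivot are <= 13, and all elements to the right are > 13.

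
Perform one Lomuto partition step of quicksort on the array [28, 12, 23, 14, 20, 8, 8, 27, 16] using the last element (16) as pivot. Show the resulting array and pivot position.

Lomuto partition with pivot = 16:

Initial array: [28, 12, 23, 14, 20, 8, 8, 27, 16]

arr[0]=28 > 16: no swap
arr[1]=12 <= 16: swap with position 0, array becomes [12, 28, 23, 14, 20, 8, 8, 27, 16]
arr[2]=23 > 16: no swap
arr[3]=14 <= 16: swap with position 1, array becomes [12, 14, 23, 28, 20, 8, 8, 27, 16]
arr[4]=20 > 16: no swap
arr[5]=8 <= 16: swap with position 2, array becomes [12, 14, 8, 28, 20, 23, 8, 27, 16]
arr[6]=8 <= 16: swap with position 3, array becomes [12, 14, 8, 8, 20, 23, 28, 27, 16]
arr[7]=27 > 16: no swap

Place pivot at position 4: [12, 14, 8, 8, 16, 23, 28, 27, 20]
Pivot position: 4

After partitioning with pivot 16, the array becomes [12, 14, 8, 8, 16, 23, 28, 27, 20]. The pivot is placed at index 4. All elements to the left of the pivot are <= 16, and all elements to the right are > 16.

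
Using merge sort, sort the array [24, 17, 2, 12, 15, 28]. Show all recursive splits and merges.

Merge sort trace:

Split: [24, 17, 2, 12, 15, 28] -> [24, 17, 2] and [12, 15, 28]
  Split: [24, 17, 2] -> [24] and [17, 2]
    Split: [17, 2] -> [17] and [2]
    Merge: [17] + [2] -> [2, 17]
  Merge: [24] + [2, 17] -> [2, 17, 24]
  Split: [12, 15, 28] -> [12] and [15, 28]
    Split: [15, 28] -> [15] and [28]
    Merge: [15] + [28] -> [15, 28]
  Merge: [12] + [15, 28] -> [12, 15, 28]
Merge: [2, 17, 24] + [12, 15, 28] -> [2, 12, 15, 17, 24, 28]

Final sorted array: [2, 12, 15, 17, 24, 28]

The merge sort proceeds by recursively splitting the array and merging sorted halves.
After all merges, the sorted array is [2, 12, 15, 17, 24, 28].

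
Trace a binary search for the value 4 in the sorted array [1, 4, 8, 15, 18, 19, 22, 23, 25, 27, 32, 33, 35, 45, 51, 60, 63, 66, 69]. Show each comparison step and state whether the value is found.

Binary search for 4 in [1, 4, 8, 15, 18, 19, 22, 23, 25, 27, 32, 33, 35, 45, 51, 60, 63, 66, 69]:

lo=0, hi=18, mid=9, arr[mid]=27 -> 27 > 4, search left half
lo=0, hi=8, mid=4, arr[mid]=18 -> 18 > 4, search left half
lo=0, hi=3, mid=1, arr[mid]=4 -> Found target at index 1!

Binary search finds 4 at index 1 after 3 comparisons. The search repeatedly halves the search space by comparing with the middle element.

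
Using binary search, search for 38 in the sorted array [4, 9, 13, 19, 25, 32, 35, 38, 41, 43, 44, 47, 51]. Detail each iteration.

Binary search for 38 in [4, 9, 13, 19, 25, 32, 35, 38, 41, 43, 44, 47, 51]:

lo=0, hi=12, mid=6, arr[mid]=35 -> 35 < 38, search right half
lo=7, hi=12, mid=9, arr[mid]=43 -> 43 > 38, search left half
lo=7, hi=8, mid=7, arr[mid]=38 -> Found target at index 7!

Binary search finds 38 at index 7 after 3 comparisons. The search repeatedly halves the search space by comparing with the middle element.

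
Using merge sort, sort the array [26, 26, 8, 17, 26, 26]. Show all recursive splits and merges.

Merge sort trace:

Split: [26, 26, 8, 17, 26, 26] -> [26, 26, 8] and [17, 26, 26]
  Split: [26, 26, 8] -> [26] and [26, 8]
    Split: [26, 8] -> [26] and [8]
    Merge: [26] + [8] -> [8, 26]
  Merge: [26] + [8, 26] -> [8, 26, 26]
  Split: [17, 26, 26] -> [17] and [26, 26]
    Split: [26, 26] -> [26] and [26]
    Merge: [26] + [26] -> [26, 26]
  Merge: [17] + [26, 26] -> [17, 26, 26]
Merge: [8, 26, 26] + [17, 26, 26] -> [8, 17, 26, 26, 26, 26]

Final sorted array: [8, 17, 26, 26, 26, 26]

The merge sort proceeds by recursively splitting the array and merging sorted halves.
After all merges, the sorted array is [8, 17, 26, 26, 26, 26].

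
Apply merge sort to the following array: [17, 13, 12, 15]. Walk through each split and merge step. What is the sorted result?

Merge sort trace:

Split: [17, 13, 12, 15] -> [17, 13] and [12, 15]
  Split: [17, 13] -> [17] and [13]
  Merge: [17] + [13] -> [13, 17]
  Split: [12, 15] -> [12] and [15]
  Merge: [12] + [15] -> [12, 15]
Merge: [13, 17] + [12, 15] -> [12, 13, 15, 17]

Final sorted array: [12, 13, 15, 17]

The merge sort proceeds by recursively splitting the array and merging sorted halves.
After all merges, the sorted array is [12, 13, 15, 17].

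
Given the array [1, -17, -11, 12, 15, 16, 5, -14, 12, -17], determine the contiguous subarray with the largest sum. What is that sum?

Using Kadane's algorithm on [1, -17, -11, 12, 15, 16, 5, -14, 12, -17]:

Scanning through the array:
Position 1 (value -17): max_ending_here = -16, max_so_far = 1
Position 2 (value -11): max_ending_here = -11, max_so_far = 1
Position 3 (value 12): max_ending_here = 12, max_so_far = 12
Position 4 (value 15): max_ending_here = 27, max_so_far = 27
Position 5 (value 16): max_ending_here = 43, max_so_far = 43
Position 6 (value 5): max_ending_here = 48, max_so_far = 48
Position 7 (value -14): max_ending_here = 34, max_so_far = 48
Position 8 (value 12): max_ending_here = 46, max_so_far = 48
Position 9 (value -17): max_ending_here = 29, max_so_far = 48

Maximum subarray: [12, 15, 16, 5]
Maximum sum: 48

The maximum subarray is [12, 15, 16, 5] with sum 48. This subarray runs from index 3 to index 6.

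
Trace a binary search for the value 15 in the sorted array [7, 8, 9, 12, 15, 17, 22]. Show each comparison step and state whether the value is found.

Binary search for 15 in [7, 8, 9, 12, 15, 17, 22]:

lo=0, hi=6, mid=3, arr[mid]=12 -> 12 < 15, search right half
lo=4, hi=6, mid=5, arr[mid]=17 -> 17 > 15, search left half
lo=4, hi=4, mid=4, arr[mid]=15 -> Found target at index 4!

Binary search finds 15 at index 4 after 3 comparisons. The search repeatedly halves the search space by comparing with the middle element.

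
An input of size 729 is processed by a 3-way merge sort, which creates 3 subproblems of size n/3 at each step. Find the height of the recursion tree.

For divide and conquer with division factor 3:

Problem sizes at each level:
Level 0: 729
Level 1: 243
Level 2: 81
Level 3: 27
Level 4: 9
Level 5: 3
Level 6: 1

The root is level 0 and the size-1 base case is level 6 (the tree spans levels 0 through 6, i.e. 7 levels counting the root), so the depth is the number of divisions: log_3(729) = 6

The recursion tree depth is log_3(729) = 6. At each level, the problem size is divided by 3, so it takes 6 divisions to reduce to a base case of size 1. The algorithm makes 3 recursive calls at each level.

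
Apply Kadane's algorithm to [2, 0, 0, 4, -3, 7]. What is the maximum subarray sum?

Using Kadane's algorithm on [2, 0, 0, 4, -3, 7]:

Scanning through the array:
Position 1 (value 0): max_ending_here = 2, max_so_far = 2
Position 2 (value 0): max_ending_here = 2, max_so_far = 2
Position 3 (value 4): max_ending_here = 6, max_so_far = 6
Position 4 (value -3): max_ending_here = 3, max_so_far = 6
Position 5 (value 7): max_ending_here = 10, max_so_far = 10

Maximum subarray: [2, 0, 0, 4, -3, 7]
Maximum sum: 10

The maximum subarray is [2, 0, 0, 4, -3, 7] with sum 10. This subarray runs from index 0 to index 5.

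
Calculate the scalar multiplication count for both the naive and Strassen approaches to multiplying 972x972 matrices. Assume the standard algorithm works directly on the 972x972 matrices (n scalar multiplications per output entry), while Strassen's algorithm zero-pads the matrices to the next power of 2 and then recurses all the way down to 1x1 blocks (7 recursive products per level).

Matrix multiplication for 972x972 matrices:

Strassen's algorithm requires power-of-2 dimensions. Pad 972x972 to 1024x1024 (next power of 2).

Standard algorithm: 972^3 = 918330048 multiplications
Strassen's algorithm: 7^(log2(1024)) = 7^10 = 282475249 multiplications
Savings: 918330048 - 282475249 = 635854799 multiplications

Standard: 918330048 multiplications (972^3). Strassen: 282475249 multiplications (7^10, after padding to 1024x1024). Strassen reduces 8 recursive multiplications to 7 at each level.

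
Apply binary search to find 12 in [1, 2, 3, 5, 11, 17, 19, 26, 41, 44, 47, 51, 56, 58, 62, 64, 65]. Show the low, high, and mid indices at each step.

Binary search for 12 in [1, 2, 3, 5, 11, 17, 19, 26, 41, 44, 47, 51, 56, 58, 62, 64, 65]:

lo=0, hi=16, mid=8, arr[mid]=41 -> 41 > 12, search left half
lo=0, hi=7, mid=3, arr[mid]=5 -> 5 < 12, search right half
lo=4, hi=7, mid=5, arr[mid]=17 -> 17 > 12, search left half
lo=4, hi=4, mid=4, arr[mid]=11 -> 11 < 12, search right half
lo=5 > hi=4, target 12 not found

Binary search determines that 12 is not in the array after 4 comparisons. The search space was exhausted without finding the target.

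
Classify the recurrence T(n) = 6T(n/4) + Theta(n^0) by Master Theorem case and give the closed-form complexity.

Master Theorem for T(n) = 6T(n/4) + O(n^0):

a = 6, b = 4, c = 0
log_b(a) = log_4(6) = 1.2925

Case 1: c = 0 < log_4(6) = 1.2925
T(n) = O(n^(log_4 6))

For T(n) = 6T(n/4) + O(n^0): log_4(6) = 1.2925. This is Case 1 of the Master Theorem (c < log_b(a), work dominated by leaves), giving O(n^(log_4 6)).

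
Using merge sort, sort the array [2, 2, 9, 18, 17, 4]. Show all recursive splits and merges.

Merge sort trace:

Split: [2, 2, 9, 18, 17, 4] -> [2, 2, 9] and [18, 17, 4]
  Split: [2, 2, 9] -> [2] and [2, 9]
    Split: [2, 9] -> [2] and [9]
    Merge: [2] + [9] -> [2, 9]
  Merge: [2] + [2, 9] -> [2, 2, 9]
  Split: [18, 17, 4] -> [18] and [17, 4]
    Split: [17, 4] -> [17] and [4]
    Merge: [17] + [4] -> [4, 17]
  Merge: [18] + [4, 17] -> [4, 17, 18]
Merge: [2, 2, 9] + [4, 17, 18] -> [2, 2, 4, 9, 17, 18]

Final sorted array: [2, 2, 4, 9, 17, 18]

The merge sort proceeds by recursively splitting the array and merging sorted halves.
After all merges, the sorted array is [2, 2, 4, 9, 17, 18].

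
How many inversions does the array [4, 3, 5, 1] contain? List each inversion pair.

Finding inversions in [4, 3, 5, 1]:

(0, 1): arr[0]=4 > arr[1]=3
(0, 3): arr[0]=4 > arr[3]=1
(1, 3): arr[1]=3 > arr[3]=1
(2, 3): arr[2]=5 > arr[3]=1

Total inversions: 4

The array has 4 inversion(s): (0,1), (0,3), (1,3), (2,3). Each pair (i,j) satisfies i < j and arr[i] > arr[j].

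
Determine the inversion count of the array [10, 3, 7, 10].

Finding inversions in [10, 3, 7, 10]:

(0, 1): arr[0]=10 > arr[1]=3
(0, 2): arr[0]=10 > arr[2]=7

Total inversions: 2

The array has 2 inversion(s): (0,1), (0,2). Each pair (i,j) satisfies i < j and arr[i] > arr[j].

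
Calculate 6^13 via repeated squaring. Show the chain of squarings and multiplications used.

Computing 6^13 by squaring (build up from 6^1; each line after the first costs one multiplication):

6^1 = 6
6^2 = (6^1)^2 = 6^2 = 36
6^3 = 6 * 6^2 = 6 * 36 = 216
6^6 = (6^3)^2 = 216^2 = 46656
6^12 = (6^6)^2 = 46656^2 = 2176782336
6^13 = 6 * 6^12 = 6 * 2176782336 = 13060694016

Result: 13060694016
Multiplications needed: 5 (5 lines after 6^1)

6^13 = 13060694016. Using exponentiation by squaring, this requires 5 multiplications. The key idea: if the exponent is even, square the half-power; if odd, multiply by the base once.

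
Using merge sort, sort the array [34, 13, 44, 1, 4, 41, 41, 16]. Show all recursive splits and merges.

Merge sort trace:

Split: [34, 13, 44, 1, 4, 41, 41, 16] -> [34, 13, 44, 1] and [4, 41, 41, 16]
  Split: [34, 13, 44, 1] -> [34, 13] and [44, 1]
    Split: [34, 13] -> [34] and [13]
    Merge: [34] + [13] -> [13, 34]
    Split: [44, 1] -> [44] and [1]
    Merge: [44] + [1] -> [1, 44]
  Merge: [13, 34] + [1, 44] -> [1, 13, 34, 44]
  Split: [4, 41, 41, 16] -> [4, 41] and [41, 16]
    Split: [4, 41] -> [4] and [41]
    Merge: [4] + [41] -> [4, 41]
    Split: [41, 16] -> [41] and [16]
    Merge: [41] + [16] -> [16, 41]
  Merge: [4, 41] + [16, 41] -> [4, 16, 41, 41]
Merge: [1, 13, 34, 44] + [4, 16, 41, 41] -> [1, 4, 13, 16, 34, 41, 41, 44]

Final sorted array: [1, 4, 13, 16, 34, 41, 41, 44]

The merge sort proceeds by recursively splitting the array and merging sorted halves.
After all merges, the sorted array is [1, 4, 13, 16, 34, 41, 41, 44].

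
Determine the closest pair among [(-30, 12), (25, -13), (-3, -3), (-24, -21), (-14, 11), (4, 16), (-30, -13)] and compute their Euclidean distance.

Computing all pairwise distances among 7 points:

d((-30, 12), (25, -13)) = 60.4152
d((-30, 12), (-3, -3)) = 30.8869
d((-30, 12), (-24, -21)) = 33.541
d((-30, 12), (-14, 11)) = 16.0312
d((-30, 12), (4, 16)) = 34.2345
d((-30, 12), (-30, -13)) = 25.0
d((25, -13), (-3, -3)) = 29.7321
d((25, -13), (-24, -21)) = 49.6488
d((25, -13), (-14, 11)) = 45.793
d((25, -13), (4, 16)) = 35.805
d((25, -13), (-30, -13)) = 55.0
d((-3, -3), (-24, -21)) = 27.6586
d((-3, -3), (-14, 11)) = 17.8045
d((-3, -3), (4, 16)) = 20.2485
d((-3, -3), (-30, -13)) = 28.7924
d((-24, -21), (-14, 11)) = 33.5261
d((-24, -21), (4, 16)) = 46.4004
d((-24, -21), (-30, -13)) = 10.0 <-- minimum
d((-14, 11), (4, 16)) = 18.6815
d((-14, 11), (-30, -13)) = 28.8444
d((4, 16), (-30, -13)) = 44.6878

Closest pair: (-24, -21) and (-30, -13) with distance 10.0

The closest pair is (-24, -21) and (-30, -13) with Euclidean distance 10.0. For 7 points, brute-force pairwise comparison is shown above. For large n, the divide-and-conquer algorithm (sort by x, recurse on halves, check the dividing strip) achieves O(n log n).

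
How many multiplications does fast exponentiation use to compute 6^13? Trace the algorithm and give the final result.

Computing 6^13 by squaring (build up from 6^1; each line after the first costs one multiplication):

6^1 = 6
6^2 = (6^1)^2 = 6^2 = 36
6^3 = 6 * 6^2 = 6 * 36 = 216
6^6 = (6^3)^2 = 216^2 = 46656
6^12 = (6^6)^2 = 46656^2 = 2176782336
6^13 = 6 * 6^12 = 6 * 2176782336 = 13060694016

Result: 13060694016
Multiplications needed: 5 (5 lines after 6^1)

6^13 = 13060694016. Using exponentiation by squaring, this requires 5 multiplications. The key idea: if the exponent is even, square the half-power; if odd, multiply by the base once.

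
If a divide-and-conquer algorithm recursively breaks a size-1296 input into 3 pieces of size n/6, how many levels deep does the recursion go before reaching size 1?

For divide and conquer with division factor 6:

Problem sizes at each level:
Level 0: 1296
Level 1: 216
Level 2: 36
Level 3: 6
Level 4: 1

The root is level 0 and the size-1 base case is level 4 (the tree spans levels 0 through 4, i.e. 5 levels counting the root), so the depth is the number of divisions: log_6(1296) = 4

The recursion tree depth is log_6(1296) = 4. At each level, the problem size is divided by 6, so it takes 4 divisions to reduce to a base case of size 1. The algorithm makes 3 recursive calls at each level.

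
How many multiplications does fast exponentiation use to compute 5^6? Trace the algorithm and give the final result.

Computing 5^6 by squaring (build up from 5^1; each line after the first costs one multiplication):

5^1 = 5
5^2 = (5^1)^2 = 5^2 = 25
5^3 = 5 * 5^2 = 5 * 25 = 125
5^6 = (5^3)^2 = 125^2 = 15625

Result: 15625
Multiplications needed: 3 (3 lines after 5^1)

5^6 = 15625. Using exponentiation by squaring, this requires 3 multiplications. The key idea: if the exponent is even, square the half-power; if odd, multiply by the base once.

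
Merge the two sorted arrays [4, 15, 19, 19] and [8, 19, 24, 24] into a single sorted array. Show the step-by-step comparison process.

Merging process:

Compare 4 vs 8: take 4 from left. Merged: [4]
Compare 15 vs 8: take 8 from right. Merged: [4, 8]
Compare 15 vs 19: take 15 from left. Merged: [4, 8, 15]
Compare 19 vs 19: take 19 from left. Merged: [4, 8, 15, 19]
Compare 19 vs 19: take 19 from left. Merged: [4, 8, 15, 19, 19]
Append remaining from right: [19, 24, 24]. Merged: [4, 8, 15, 19, 19, 19, 24, 24]

Final merged array: [4, 8, 15, 19, 19, 19, 24, 24]
Total comparisons: 5

The merged array is [4, 8, 15, 19, 19, 19, 24, 24], requiring 5 comparisons. The merge step runs in O(n) time where n is the total number of elements.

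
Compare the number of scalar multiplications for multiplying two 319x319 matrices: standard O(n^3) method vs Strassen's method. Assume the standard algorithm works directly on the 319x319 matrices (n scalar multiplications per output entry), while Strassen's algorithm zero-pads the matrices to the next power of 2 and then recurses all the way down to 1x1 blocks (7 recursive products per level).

Matrix multiplication for 319x319 matrices:

Strassen's algorithm requires power-of-2 dimensions. Pad 319x319 to 512x512 (next power of 2).

Standard algorithm: 319^3 = 32461759 multiplications
Strassen's algorithm: 7^(log2(512)) = 7^9 = 40353607 multiplications
Difference: 32461759 - 40353607 = -7891848 (Strassen uses MORE here due to padding overhead — for small or just-over-power-of-2 n, padding can outweigh the per-level savings)

Standard: 32461759 multiplications (319^3). Strassen: 40353607 multiplications (7^9, after padding to 512x512). Strassen reduces 8 recursive multiplications to 7 at each level.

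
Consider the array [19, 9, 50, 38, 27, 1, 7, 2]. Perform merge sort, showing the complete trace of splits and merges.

Merge sort trace:

Split: [19, 9, 50, 38, 27, 1, 7, 2] -> [19, 9, 50, 38] and [27, 1, 7, 2]
  Split: [19, 9, 50, 38] -> [19, 9] and [50, 38]
    Split: [19, 9] -> [19] and [9]
    Merge: [19] + [9] -> [9, 19]
    Split: [50, 38] -> [50] and [38]
    Merge: [50] + [38] -> [38, 50]
  Merge: [9, 19] + [38, 50] -> [9, 19, 38, 50]
  Split: [27, 1, 7, 2] -> [27, 1] and [7, 2]
    Split: [27, 1] -> [27] and [1]
    Merge: [27] + [1] -> [1, 27]
    Split: [7, 2] -> [7] and [2]
    Merge: [7] + [2] -> [2, 7]
  Merge: [1, 27] + [2, 7] -> [1, 2, 7, 27]
Merge: [9, 19, 38, 50] + [1, 2, 7, 27] -> [1, 2, 7, 9, 19, 27, 38, 50]

Final sorted array: [1, 2, 7, 9, 19, 27, 38, 50]

The merge sort proceeds by recursively splitting the array and merging sorted halves.
After all merges, the sorted array is [1, 2, 7, 9, 19, 27, 38, 50].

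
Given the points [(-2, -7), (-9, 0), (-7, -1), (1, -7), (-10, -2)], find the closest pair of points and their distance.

Computing all pairwise distances among 5 points:

d((-2, -7), (-9, 0)) = 9.8995
d((-2, -7), (-7, -1)) = 7.8102
d((-2, -7), (1, -7)) = 3.0
d((-2, -7), (-10, -2)) = 9.434
d((-9, 0), (-7, -1)) = 2.2361 <-- minimum
d((-9, 0), (1, -7)) = 12.2066
d((-9, 0), (-10, -2)) = 2.2361 <-- minimum
d((-7, -1), (1, -7)) = 10.0
d((-7, -1), (-10, -2)) = 3.1623
d((1, -7), (-10, -2)) = 12.083

Minimum distance: 2.2361 (tie among 2 pairs: (-9, 0) and (-7, -1); (-9, 0) and (-10, -2))

The minimum Euclidean distance is 2.2361. There is a tie: 2 pairs achieve this minimum — (-9, 0) and (-7, -1); (-9, 0) and (-10, -2). Any of these is a valid closest pair. For 5 points, brute-force pairwise comparison is shown above. For large n, the divide-and-conquer algorithm (sort by x, recurse on halves, check the dividing strip) achieves O(n log n).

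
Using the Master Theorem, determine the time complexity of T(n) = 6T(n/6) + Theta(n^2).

Master Theorem for T(n) = 6T(n/6) + O(n^2):

a = 6, b = 6, c = 2
log_b(a) = log_6(6) = 1.0000

Case 3: c = 2 > log_6(6) = 1.0000
T(n) = O(n^2) = O(n^2)

For T(n) = 6T(n/6) + O(n^2): log_6(6) = 1.0000. This is Case 3 of the Master Theorem (c > log_b(a), work dominated by root), giving O(n^2).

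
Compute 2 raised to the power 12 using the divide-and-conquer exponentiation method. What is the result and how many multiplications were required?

Computing 2^12 by squaring (build up from 2^1; each line after the first costs one multiplication):

2^1 = 2
2^2 = (2^1)^2 = 2^2 = 4
2^3 = 2 * 2^2 = 2 * 4 = 8
2^6 = (2^3)^2 = 8^2 = 64
2^12 = (2^6)^2 = 64^2 = 4096

Result: 4096
Multiplications needed: 4 (4 lines after 2^1)

2^12 = 4096. Using exponentiation by squaring, this requires 4 multiplications. The key idea: if the exponent is even, square the half-power; if odd, multiply by the base once.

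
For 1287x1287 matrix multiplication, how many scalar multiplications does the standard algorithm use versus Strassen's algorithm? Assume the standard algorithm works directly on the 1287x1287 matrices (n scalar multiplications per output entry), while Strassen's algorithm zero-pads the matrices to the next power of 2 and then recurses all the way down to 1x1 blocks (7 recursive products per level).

Matrix multiplication for 1287x1287 matrices:

Strassen's algorithm requires power-of-2 dimensions. Pad 1287x1287 to 2048x2048 (next power of 2).

Standard algorithm: 1287^3 = 2131746903 multiplications
Strassen's algorithm: 7^(log2(2048)) = 7^11 = 1977326743 multiplications
Savings: 2131746903 - 1977326743 = 154420160 multiplications

Standard: 2131746903 multiplications (1287^3). Strassen: 1977326743 multiplications (7^11, after padding to 2048x2048). Strassen reduces 8 recursive multiplications to 7 at each level.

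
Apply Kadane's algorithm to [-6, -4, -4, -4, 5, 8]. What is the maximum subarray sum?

Using Kadane's algorithm on [-6, -4, -4, -4, 5, 8]:

Scanning through the array:
Position 1 (value -4): max_ending_here = -4, max_so_far = -4
Position 2 (value -4): max_ending_here = -4, max_so_far = -4
Position 3 (value -4): max_ending_here = -4, max_so_far = -4
Position 4 (value 5): max_ending_here = 5, max_so_far = 5
Position 5 (value 8): max_ending_here = 13, max_so_far = 13

Maximum subarray: [5, 8]
Maximum sum: 13

The maximum subarray is [5, 8] with sum 13. This subarray runs from index 4 to index 5.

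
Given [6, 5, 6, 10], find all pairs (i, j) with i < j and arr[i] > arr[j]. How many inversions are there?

Finding inversions in [6, 5, 6, 10]:

(0, 1): arr[0]=6 > arr[1]=5

Total inversions: 1

The array has 1 inversion(s): (0,1). Each pair (i,j) satisfies i < j and arr[i] > arr[j].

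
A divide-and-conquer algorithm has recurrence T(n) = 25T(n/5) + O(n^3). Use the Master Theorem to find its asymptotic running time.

Master Theorem for T(n) = 25T(n/5) + O(n^3):

a = 25, b = 5, c = 3
log_b(a) = log_5(25) = 2.0000

Case 3: c = 3 > log_5(25) = 2.0000
T(n) = O(n^3) = O(n^3)

For T(n) = 25T(n/5) + O(n^3): log_5(25) = 2.0000. This is Case 3 of the Master Theorem (c > log_b(a), work dominated by root), giving O(n^3).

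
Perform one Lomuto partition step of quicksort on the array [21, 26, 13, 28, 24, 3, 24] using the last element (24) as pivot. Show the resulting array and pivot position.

Lomuto partition with pivot = 24:

Initial array: [21, 26, 13, 28, 24, 3, 24]

arr[0]=21 <= 24: swap with position 0, array becomes [21, 26, 13, 28, 24, 3, 24]
arr[1]=26 > 24: no swap
arr[2]=13 <= 24: swap with position 1, array becomes [21, 13, 26, 28, 24, 3, 24]
arr[3]=28 > 24: no swap
arr[4]=24 <= 24: swap with position 2, array becomes [21, 13, 24, 28, 26, 3, 24]
arr[5]=3 <= 24: swap with position 3, array becomes [21, 13, 24, 3, 26, 28, 24]

Place pivot at position 4: [21, 13, 24, 3, 24, 28, 26]
Pivot position: 4

After partitioning with pivot 24, the array becomes [21, 13, 24, 3, 24, 28, 26]. The pivot is placed at index 4. All elements to the left of the pivot are <= 24, and all elements to the right are > 24.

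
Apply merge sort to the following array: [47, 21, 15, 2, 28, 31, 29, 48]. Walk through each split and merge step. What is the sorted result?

Merge sort trace:

Split: [47, 21, 15, 2, 28, 31, 29, 48] -> [47, 21, 15, 2] and [28, 31, 29, 48]
  Split: [47, 21, 15, 2] -> [47, 21] and [15, 2]
    Split: [47, 21] -> [47] and [21]
    Merge: [47] + [21] -> [21, 47]
    Split: [15, 2] -> [15] and [2]
    Merge: [15] + [2] -> [2, 15]
  Merge: [21, 47] + [2, 15] -> [2, 15, 21, 47]
  Split: [28, 31, 29, 48] -> [28, 31] and [29, 48]
    Split: [28, 31] -> [28] and [31]
    Merge: [28] + [31] -> [28, 31]
    Split: [29, 48] -> [29] and [48]
    Merge: [29] + [48] -> [29, 48]
  Merge: [28, 31] + [29, 48] -> [28, 29, 31, 48]
Merge: [2, 15, 21, 47] + [28, 29, 31, 48] -> [2, 15, 21, 28, 29, 31, 47, 48]

Final sorted array: [2, 15, 21, 28, 29, 31, 47, 48]

The merge sort proceeds by recursively splitting the array and merging sorted halves.
After all merges, the sorted array is [2, 15, 21, 28, 29, 31, 47, 48].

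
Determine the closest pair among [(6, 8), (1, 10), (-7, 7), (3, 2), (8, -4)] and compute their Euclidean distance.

Computing all pairwise distances among 5 points:

d((6, 8), (1, 10)) = 5.3852 <-- minimum
d((6, 8), (-7, 7)) = 13.0384
d((6, 8), (3, 2)) = 6.7082
d((6, 8), (8, -4)) = 12.1655
d((1, 10), (-7, 7)) = 8.544
d((1, 10), (3, 2)) = 8.2462
d((1, 10), (8, -4)) = 15.6525
d((-7, 7), (3, 2)) = 11.1803
d((-7, 7), (8, -4)) = 18.6011
d((3, 2), (8, -4)) = 7.8102

Closest pair: (6, 8) and (1, 10) with distance 5.3852

The closest pair is (6, 8) and (1, 10) with Euclidean distance 5.3852. For 5 points, brute-force pairwise comparison is shown above. For large n, the divide-and-conquer algorithm (sort by x, recurse on halves, check the dividing strip) achieves O(n log n).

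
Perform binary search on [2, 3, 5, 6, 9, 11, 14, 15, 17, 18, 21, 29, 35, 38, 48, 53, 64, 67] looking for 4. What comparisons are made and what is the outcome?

Binary search for 4 in [2, 3, 5, 6, 9, 11, 14, 15, 17, 18, 21, 29, 35, 38, 48, 53, 64, 67]:

lo=0, hi=17, mid=8, arr[mid]=17 -> 17 > 4, search left half
lo=0, hi=7, mid=3, arr[mid]=6 -> 6 > 4, search left half
lo=0, hi=2, mid=1, arr[mid]=3 -> 3 < 4, search right half
lo=2, hi=2, mid=2, arr[mid]=5 -> 5 > 4, search left half
lo=2 > hi=1, target 4 not found

Binary search determines that 4 is not in the array after 4 comparisons. The search space was exhausted without finding the target.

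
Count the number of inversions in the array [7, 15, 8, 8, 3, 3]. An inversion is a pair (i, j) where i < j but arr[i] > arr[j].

Finding inversions in [7, 15, 8, 8, 3, 3]:

(0, 4): arr[0]=7 > arr[4]=3
(0, 5): arr[0]=7 > arr[5]=3
(1, 2): arr[1]=15 > arr[2]=8
(1, 3): arr[1]=15 > arr[3]=8
(1, 4): arr[1]=15 > arr[4]=3
(1, 5): arr[1]=15 > arr[5]=3
(2, 4): arr[2]=8 > arr[4]=3
(2, 5): arr[2]=8 > arr[5]=3
(3, 4): arr[3]=8 > arr[4]=3
(3, 5): arr[3]=8 > arr[5]=3

Total inversions: 10

The array has 10 inversion(s): (0,4), (0,5), (1,2), (1,3), (1,4), (1,5), (2,4), (2,5), (3,4), (3,5). Each pair (i,j) satisfies i < j and arr[i] > arr[j].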